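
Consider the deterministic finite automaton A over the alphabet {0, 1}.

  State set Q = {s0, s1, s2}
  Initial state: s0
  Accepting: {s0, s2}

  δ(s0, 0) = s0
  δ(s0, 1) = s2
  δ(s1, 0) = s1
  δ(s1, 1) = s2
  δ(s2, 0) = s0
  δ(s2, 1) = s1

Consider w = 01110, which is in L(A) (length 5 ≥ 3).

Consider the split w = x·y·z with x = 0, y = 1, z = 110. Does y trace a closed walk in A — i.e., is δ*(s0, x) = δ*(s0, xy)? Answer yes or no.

no

Run of A on the first 2 characters of w = 0 1:
  step 0: s0  (start)
  step 1: s0  (read 0: s0→s0)
  step 2: s2  (read 1: s0→s2)

After x (step 1): s0. After xy (step 2): s2.
They differ (s0 ≠ s2), so y is not a cycle from the state after x; this split is not the one the pumping-lemma construction produces, and pumping y need not keep the string in L(A).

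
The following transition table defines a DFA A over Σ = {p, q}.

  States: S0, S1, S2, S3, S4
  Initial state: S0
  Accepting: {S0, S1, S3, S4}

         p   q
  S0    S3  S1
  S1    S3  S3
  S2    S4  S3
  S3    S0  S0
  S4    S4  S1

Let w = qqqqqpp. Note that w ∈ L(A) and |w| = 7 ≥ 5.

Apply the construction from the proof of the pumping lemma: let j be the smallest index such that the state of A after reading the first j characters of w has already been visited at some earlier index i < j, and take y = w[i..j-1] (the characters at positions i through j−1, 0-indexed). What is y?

qqq

State sequence: S0 -q-> S1 -q-> S3 -q-> S0 -q-> S1 -q-> S3 -p-> S0 -p-> S3
First repeat at step 3: S0 was already visited.

So i = 0, j = 3, giving x = w[0:0] = ε, y = w[0:3] = qqq, z = w[3:7] = qqpp.
Check: |xy| = 3 ≤ 5 and |y| = 3 ≥ 1. Reading y takes A from S0 back to S0, so every xyⁱz is accepted.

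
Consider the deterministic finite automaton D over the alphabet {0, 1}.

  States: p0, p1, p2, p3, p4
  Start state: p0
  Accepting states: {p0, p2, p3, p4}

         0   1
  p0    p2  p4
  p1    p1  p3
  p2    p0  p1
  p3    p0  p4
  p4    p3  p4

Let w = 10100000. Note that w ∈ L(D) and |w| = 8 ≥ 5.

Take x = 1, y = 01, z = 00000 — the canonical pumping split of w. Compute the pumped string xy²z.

xy^2z = 1·01·01·00000 = 1010100000.
Reading y = 01 takes D from p4 back to p4, so after x·y·y the machine is still in p4, and z then leads to the accepting state p2. Hence 1010100000 ∈ L(D).

1010100000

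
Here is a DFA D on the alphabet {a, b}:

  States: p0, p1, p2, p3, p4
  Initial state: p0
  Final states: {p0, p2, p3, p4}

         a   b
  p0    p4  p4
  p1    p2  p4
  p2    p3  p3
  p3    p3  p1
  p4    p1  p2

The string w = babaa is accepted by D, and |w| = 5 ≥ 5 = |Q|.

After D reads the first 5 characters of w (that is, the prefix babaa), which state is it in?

p2

Run of D on the first 5 characters of w = b a b a a:
  step 0: p0  (start)
  step 1: p4  (read b: p0→p4)
  step 2: p1  (read a: p4→p1)
  step 3: p4  (read b: p1→p4)
  step 4: p1  (read a: p4→p1)
  step 5: p2  (read a: p1→p2)

After reading 5 characters, D is in state p2.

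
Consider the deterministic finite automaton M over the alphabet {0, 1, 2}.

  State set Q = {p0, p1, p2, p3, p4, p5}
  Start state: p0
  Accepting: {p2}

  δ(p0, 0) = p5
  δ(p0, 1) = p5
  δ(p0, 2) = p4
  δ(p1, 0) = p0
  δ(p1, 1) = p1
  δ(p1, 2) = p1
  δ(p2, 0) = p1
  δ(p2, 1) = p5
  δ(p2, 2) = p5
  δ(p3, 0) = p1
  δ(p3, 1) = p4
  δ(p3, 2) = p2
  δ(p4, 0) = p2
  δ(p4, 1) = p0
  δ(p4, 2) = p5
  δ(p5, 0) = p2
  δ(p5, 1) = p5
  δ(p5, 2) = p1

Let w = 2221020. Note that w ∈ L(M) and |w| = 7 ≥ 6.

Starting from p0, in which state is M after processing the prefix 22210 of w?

State sequence: p0 -2-> p4 -2-> p5 -2-> p1 -1-> p1 -0-> p0

After reading 5 characters, M is in state p0.

p0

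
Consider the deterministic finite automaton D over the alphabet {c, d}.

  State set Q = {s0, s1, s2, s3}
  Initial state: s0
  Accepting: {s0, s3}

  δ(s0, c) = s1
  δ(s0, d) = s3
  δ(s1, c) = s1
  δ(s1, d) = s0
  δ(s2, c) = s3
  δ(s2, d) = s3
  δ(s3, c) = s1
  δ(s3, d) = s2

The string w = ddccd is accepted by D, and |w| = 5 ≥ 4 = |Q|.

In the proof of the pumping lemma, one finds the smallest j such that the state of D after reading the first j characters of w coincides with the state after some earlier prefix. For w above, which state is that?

s3

Run of D on w = d d c c d:
  step 0: s0  (start)
  step 1: s3  (read d: s0→s3)
  step 2: s2  (read d: s3→s2)
  step 3: s3  (read c: s2→s3)   ← first repeat (s3 seen earlier)
  step 4: s1  (read c: s3→s1)
  step 5: s0  (read d: s1→s0)

The earliest repeat is at step j = 3: D is in s3, which it already visited at step i = 1.
The DFA has 4 states, so the proof of the pumping lemma guarantees a repeated state among the first 4+1 visited; the segment between the two visits is the pumpable y.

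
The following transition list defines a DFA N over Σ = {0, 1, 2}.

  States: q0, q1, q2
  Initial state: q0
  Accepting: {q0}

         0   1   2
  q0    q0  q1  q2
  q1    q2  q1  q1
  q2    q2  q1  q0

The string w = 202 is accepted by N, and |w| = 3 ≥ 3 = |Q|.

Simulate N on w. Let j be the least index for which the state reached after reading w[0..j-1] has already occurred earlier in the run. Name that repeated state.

Run of N on w = 2 0 2:
  step 0: q0  (start)
  step 1: q2  (read 2: q0→q2)
  step 2: q2  (read 0: q2→q2)   ← first repeat (q2 seen earlier)
  step 3: q0  (read 2: q2→q0)

The earliest repeat is at step j = 2: N is in q2, which it already visited at step i = 1.
Pumping length from the standard proof: p = 3 (the number of states). The repeated state found above gives |xy| = j ≤ 3 and |y| = j − i ≥ 1.

q2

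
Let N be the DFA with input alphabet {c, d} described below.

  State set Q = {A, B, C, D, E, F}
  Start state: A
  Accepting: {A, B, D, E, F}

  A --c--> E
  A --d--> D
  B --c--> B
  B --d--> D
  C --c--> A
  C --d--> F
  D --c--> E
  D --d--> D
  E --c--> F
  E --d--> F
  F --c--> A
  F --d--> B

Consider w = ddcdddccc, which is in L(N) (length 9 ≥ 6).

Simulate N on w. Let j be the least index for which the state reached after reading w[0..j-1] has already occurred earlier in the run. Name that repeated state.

D

Run of N on w = d d c d d d c c c:
  step 0: A  (start)
  step 1: D  (read d: A→D)
  step 2: D  (read d: D→D)   ← first repeat (D seen earlier)
  step 3: E  (read c: D→E)
  step 4: F  (read d: E→F)
  step 5: B  (read d: F→B)
  step 6: D  (read d: B→D)
  step 7: E  (read c: D→E)
  step 8: F  (read c: E→F)
  step 9: A  (read c: F→A)

The earliest repeat is at step j = 2: N is in D, which it already visited at step i = 1.
Since N has 6 states, any run of length ≥ 6 visits 6+1 states, so by pigeonhole some state repeats within the first 6 steps — that repeat gives the pumpable loop.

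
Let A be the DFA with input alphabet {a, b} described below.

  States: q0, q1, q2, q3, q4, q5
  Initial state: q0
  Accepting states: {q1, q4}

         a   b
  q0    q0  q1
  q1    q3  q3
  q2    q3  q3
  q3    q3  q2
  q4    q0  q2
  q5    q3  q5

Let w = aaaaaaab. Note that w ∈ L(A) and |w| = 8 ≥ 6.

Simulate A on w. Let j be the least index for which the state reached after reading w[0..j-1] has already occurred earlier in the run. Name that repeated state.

q0

Run of A on w = a a a a a a a b:
  step 0: q0  (start)
  step 1: q0  (read a: q0→q0)   ← first repeat (q0 seen earlier)
  step 2: q0  (read a: q0→q0)
  step 3: q0  (read a: q0→q0)
  step 4: q0  (read a: q0→q0)
  step 5: q0  (read a: q0→q0)
  step 6: q0  (read a: q0→q0)
  step 7: q0  (read a: q0→q0)
  step 8: q1  (read b: q0→q1)

The earliest repeat is at step j = 1: A is in q0, which it already visited at step i = 0.
With |Q| = 6, pigeonhole forces a state repeat no later than step 6; the substring read between the first and second visits to that state can be pumped.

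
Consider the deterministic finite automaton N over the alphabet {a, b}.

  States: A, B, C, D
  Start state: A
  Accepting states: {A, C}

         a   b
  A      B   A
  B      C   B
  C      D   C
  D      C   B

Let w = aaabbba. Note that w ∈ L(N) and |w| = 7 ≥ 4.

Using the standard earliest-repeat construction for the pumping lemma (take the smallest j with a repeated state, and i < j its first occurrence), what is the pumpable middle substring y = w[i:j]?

aab

Run of N on w = a a a b b b a:
  step 0: A  (start)
  step 1: B  (read a: A→B)
  step 2: C  (read a: B→C)
  step 3: D  (read a: C→D)
  step 4: B  (read b: D→B)   ← first repeat (B seen earlier)
  step 5: B  (read b: B→B)
  step 6: B  (read b: B→B)
  step 7: C  (read a: B→C)

So i = 1, j = 4, giving x = w[0:1] = a, y = w[1:4] = aab, z = w[4:7] = bba.
Check: |xy| = 4 ≤ 4 and |y| = 3 ≥ 1. Reading y takes N from B back to B, so every xyⁱz is accepted.
The DFA has 4 states, so the proof of the pumping lemma guarantees a repeated state among the first 4+1 visited; the segment between the two visits is the pumpable y.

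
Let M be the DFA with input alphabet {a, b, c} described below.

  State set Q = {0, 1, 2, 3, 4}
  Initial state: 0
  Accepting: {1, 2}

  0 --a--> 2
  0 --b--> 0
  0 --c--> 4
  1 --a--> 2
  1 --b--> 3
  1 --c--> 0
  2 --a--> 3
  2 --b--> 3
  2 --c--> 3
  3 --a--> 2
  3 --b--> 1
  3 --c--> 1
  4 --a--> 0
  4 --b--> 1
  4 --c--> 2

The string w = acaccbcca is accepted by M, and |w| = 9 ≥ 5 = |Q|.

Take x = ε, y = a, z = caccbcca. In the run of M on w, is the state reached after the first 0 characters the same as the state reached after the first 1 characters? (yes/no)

Run of M on the first 1 characters of w = a:
  step 0: 0  (start)
  step 1: 2  (read a: 0→2)

After x (step 0): 0. After xy (step 1): 2.
They differ (0 ≠ 2), so y is not a cycle from the state after x; this split is not the one the pumping-lemma construction produces, and pumping y need not keep the string in L(M).

no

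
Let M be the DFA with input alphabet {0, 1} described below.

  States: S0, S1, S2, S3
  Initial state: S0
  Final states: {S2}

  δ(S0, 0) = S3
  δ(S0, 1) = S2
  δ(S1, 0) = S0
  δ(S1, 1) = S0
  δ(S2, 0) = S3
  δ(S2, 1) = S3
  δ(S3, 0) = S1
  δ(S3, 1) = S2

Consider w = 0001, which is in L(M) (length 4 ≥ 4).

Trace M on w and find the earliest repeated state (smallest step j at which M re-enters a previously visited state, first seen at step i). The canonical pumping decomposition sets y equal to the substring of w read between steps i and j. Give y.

000

Run of M on w = 0 0 0 1:
  step 0: S0  (start)
  step 1: S3  (read 0: S0→S3)
  step 2: S1  (read 0: S3→S1)
  step 3: S0  (read 0: S1→S0)   ← first repeat (S0 seen earlier)
  step 4: S2  (read 1: S0→S2)

So i = 0, j = 3, giving x = w[0:0] = ε, y = w[0:3] = 000, z = w[3:4] = 1.
Check: |xy| = 3 ≤ 4 and |y| = 3 ≥ 1. Reading y takes M from S0 back to S0, so every xyⁱz is accepted.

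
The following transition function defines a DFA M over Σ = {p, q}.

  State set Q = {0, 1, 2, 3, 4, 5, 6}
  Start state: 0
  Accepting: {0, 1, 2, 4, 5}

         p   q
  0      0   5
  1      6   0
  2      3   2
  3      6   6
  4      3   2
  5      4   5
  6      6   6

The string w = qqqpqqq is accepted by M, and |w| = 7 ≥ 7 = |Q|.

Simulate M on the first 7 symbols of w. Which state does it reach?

2

Run of M on the first 7 characters of w = q q q p q q q:
  step 0: 0  (start)
  step 1: 5  (read q: 0→5)
  step 2: 5  (read q: 5→5)
  step 3: 5  (read q: 5→5)
  step 4: 4  (read p: 5→4)
  step 5: 2  (read q: 4→2)
  step 6: 2  (read q: 2→2)
  step 7: 2  (read q: 2→2)

After reading 7 characters, M is in state 2.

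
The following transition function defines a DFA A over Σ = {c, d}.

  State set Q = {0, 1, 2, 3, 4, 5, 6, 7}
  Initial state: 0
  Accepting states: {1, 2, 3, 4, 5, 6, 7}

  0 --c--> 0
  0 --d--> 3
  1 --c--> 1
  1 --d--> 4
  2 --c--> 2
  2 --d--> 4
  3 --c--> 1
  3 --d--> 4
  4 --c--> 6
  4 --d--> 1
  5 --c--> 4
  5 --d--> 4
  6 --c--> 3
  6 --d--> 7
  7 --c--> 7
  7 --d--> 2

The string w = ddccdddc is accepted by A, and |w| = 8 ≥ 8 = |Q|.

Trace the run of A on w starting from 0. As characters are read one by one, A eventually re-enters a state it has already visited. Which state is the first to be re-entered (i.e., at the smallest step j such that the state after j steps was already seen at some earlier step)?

3

Run of A on w = d d c c d d d c:
  step 0: 0  (start)
  step 1: 3  (read d: 0→3)
  step 2: 4  (read d: 3→4)
  step 3: 6  (read c: 4→6)
  step 4: 3  (read c: 6→3)   ← first repeat (3 seen earlier)
  step 5: 4  (read d: 3→4)
  step 6: 1  (read d: 4→1)
  step 7: 4  (read d: 1→4)
  step 8: 6  (read c: 4→6)

The earliest repeat is at step j = 4: A is in 3, which it already visited at step i = 1.
Pumping length from the standard proof: p = 8 (the number of states). The repeated state found above gives |xy| = j ≤ 8 and |y| = j − i ≥ 1.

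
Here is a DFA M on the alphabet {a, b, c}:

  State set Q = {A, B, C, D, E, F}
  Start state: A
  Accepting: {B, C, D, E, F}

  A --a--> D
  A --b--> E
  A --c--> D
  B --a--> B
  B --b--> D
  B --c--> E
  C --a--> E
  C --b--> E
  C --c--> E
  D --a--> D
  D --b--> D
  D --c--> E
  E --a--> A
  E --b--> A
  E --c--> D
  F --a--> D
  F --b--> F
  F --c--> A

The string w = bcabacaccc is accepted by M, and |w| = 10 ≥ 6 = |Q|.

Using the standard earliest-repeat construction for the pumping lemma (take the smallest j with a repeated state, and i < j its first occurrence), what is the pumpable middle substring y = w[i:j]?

a

Run of M on w = b c a b a c a c c c:
  step 0: A  (start)
  step 1: E  (read b: A→E)
  step 2: D  (read c: E→D)
  step 3: D  (read a: D→D)   ← first repeat (D seen earlier)
  step 4: D  (read b: D→D)
  step 5: D  (read a: D→D)
  step 6: E  (read c: D→E)
  step 7: A  (read a: E→A)
  step 8: D  (read c: A→D)
  step 9: E  (read c: D→E)
  step 10: D  (read c: E→D)

So i = 2, j = 3, giving x = w[0:2] = bc, y = w[2:3] = a, z = w[3:10] = bacaccc.
Check: |xy| = 3 ≤ 6 and |y| = 1 ≥ 1. Reading y takes M from D back to D, so every xyⁱz is accepted.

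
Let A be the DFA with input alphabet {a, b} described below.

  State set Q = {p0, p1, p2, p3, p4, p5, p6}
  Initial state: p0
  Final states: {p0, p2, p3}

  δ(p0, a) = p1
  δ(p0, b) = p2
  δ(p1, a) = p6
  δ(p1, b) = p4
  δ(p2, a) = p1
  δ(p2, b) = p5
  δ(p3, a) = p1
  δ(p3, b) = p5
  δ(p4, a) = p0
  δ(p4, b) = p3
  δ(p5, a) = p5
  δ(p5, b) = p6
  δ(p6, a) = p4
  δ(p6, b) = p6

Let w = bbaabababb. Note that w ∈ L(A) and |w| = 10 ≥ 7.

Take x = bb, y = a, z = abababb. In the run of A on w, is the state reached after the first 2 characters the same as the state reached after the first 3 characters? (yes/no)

yes

Run of A on the first 3 characters of w = b b a:
  step 0: p0  (start)
  step 1: p2  (read b: p0→p2)
  step 2: p5  (read b: p2→p5)
  step 3: p5  (read a: p5→p5)

After x (step 2): p5. After xy (step 3): p5.
They match, so y = a drives A around a cycle from p5 back to itself; pumping y any number of times keeps A in p5 before reading z, and xyⁱz ∈ L(A) for every i ≥ 0.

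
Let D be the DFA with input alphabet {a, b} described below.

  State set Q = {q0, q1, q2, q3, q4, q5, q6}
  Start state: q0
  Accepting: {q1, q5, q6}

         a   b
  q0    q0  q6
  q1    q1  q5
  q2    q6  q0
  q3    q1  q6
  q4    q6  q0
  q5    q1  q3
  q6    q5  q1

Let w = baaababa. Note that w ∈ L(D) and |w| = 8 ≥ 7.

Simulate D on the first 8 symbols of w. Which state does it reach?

q1

Run of D on the first 8 characters of w = b a a a b a b a:
  step 0: q0  (start)
  step 1: q6  (read b: q0→q6)
  step 2: q5  (read a: q6→q5)
  step 3: q1  (read a: q5→q1)
  step 4: q1  (read a: q1→q1)
  step 5: q5  (read b: q1→q5)
  step 6: q1  (read a: q5→q1)
  step 7: q5  (read b: q1→q5)
  step 8: q1  (read a: q5→q1)

After reading 8 characters, D is in state q1.
(This kind of state-tracing is the core of the pumping-lemma construction: with 7 states, pigeonhole forces a repeat within the first 7 steps.)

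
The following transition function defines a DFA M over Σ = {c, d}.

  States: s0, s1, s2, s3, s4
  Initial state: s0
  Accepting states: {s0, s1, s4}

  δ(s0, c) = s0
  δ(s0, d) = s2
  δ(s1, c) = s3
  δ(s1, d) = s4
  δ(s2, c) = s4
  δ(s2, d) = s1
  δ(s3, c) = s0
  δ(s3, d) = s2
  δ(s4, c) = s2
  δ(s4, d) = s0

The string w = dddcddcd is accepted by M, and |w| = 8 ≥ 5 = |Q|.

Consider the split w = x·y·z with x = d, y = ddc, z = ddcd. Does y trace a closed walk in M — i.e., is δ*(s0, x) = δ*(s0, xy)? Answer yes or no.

Run of M on the first 4 characters of w = d d d c:
  step 0: s0  (start)
  step 1: s2  (read d: s0→s2)
  step 2: s1  (read d: s2→s1)
  step 3: s4  (read d: s1→s4)
  step 4: s2  (read c: s4→s2)

After x (step 1): s2. After xy (step 4): s2.
They match, so y = ddc drives M around a cycle from s2 back to itself; pumping y any number of times keeps M in s2 before reading z, and xyⁱz ∈ L(M) for every i ≥ 0.

yes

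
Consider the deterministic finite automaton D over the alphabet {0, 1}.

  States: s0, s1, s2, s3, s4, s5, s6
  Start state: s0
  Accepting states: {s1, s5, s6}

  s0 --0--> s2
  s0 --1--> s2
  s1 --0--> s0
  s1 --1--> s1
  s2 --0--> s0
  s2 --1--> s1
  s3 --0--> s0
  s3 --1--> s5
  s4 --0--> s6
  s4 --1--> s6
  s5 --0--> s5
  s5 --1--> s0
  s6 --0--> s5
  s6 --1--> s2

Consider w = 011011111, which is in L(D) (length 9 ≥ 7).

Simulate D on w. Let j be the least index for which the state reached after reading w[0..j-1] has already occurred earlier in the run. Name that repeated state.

s1

Run of D on w = 0 1 1 0 1 1 1 1 1:
  step 0: s0  (start)
  step 1: s2  (read 0: s0→s2)
  step 2: s1  (read 1: s2→s1)
  step 3: s1  (read 1: s1→s1)   ← first repeat (s1 seen earlier)
  step 4: s0  (read 0: s1→s0)
  step 5: s2  (read 1: s0→s2)
  step 6: s1  (read 1: s2→s1)
  step 7: s1  (read 1: s1→s1)
  step 8: s1  (read 1: s1→s1)
  step 9: s1  (read 1: s1→s1)

The earliest repeat is at step j = 3: D is in s1, which it already visited at step i = 2.
With |Q| = 7, pigeonhole forces a state repeat no later than step 7; the substring read between the first and second visits to that state can be pumped.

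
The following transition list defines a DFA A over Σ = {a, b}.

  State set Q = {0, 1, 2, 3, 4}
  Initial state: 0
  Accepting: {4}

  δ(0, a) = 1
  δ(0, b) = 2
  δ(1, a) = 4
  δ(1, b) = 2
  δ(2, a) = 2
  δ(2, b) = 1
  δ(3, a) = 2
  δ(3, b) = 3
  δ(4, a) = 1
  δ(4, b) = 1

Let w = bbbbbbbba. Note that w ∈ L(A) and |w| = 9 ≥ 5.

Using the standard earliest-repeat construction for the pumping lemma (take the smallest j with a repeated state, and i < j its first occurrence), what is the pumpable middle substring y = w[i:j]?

Run of A on w = b b b b b b b b a:
  step 0: 0  (start)
  step 1: 2  (read b: 0→2)
  step 2: 1  (read b: 2→1)
  step 3: 2  (read b: 1→2)   ← first repeat (2 seen earlier)
  step 4: 1  (read b: 2→1)
  step 5: 2  (read b: 1→2)
  step 6: 1  (read b: 2→1)
  step 7: 2  (read b: 1→2)
  step 8: 1  (read b: 2→1)
  step 9: 4  (read a: 1→4)

So i = 1, j = 3, giving x = w[0:1] = b, y = w[1:3] = bb, z = w[3:9] = bbbbba.
Check: |xy| = 3 ≤ 5 and |y| = 2 ≥ 1. Reading y takes A from 2 back to 2, so every xyⁱz is accepted.

bb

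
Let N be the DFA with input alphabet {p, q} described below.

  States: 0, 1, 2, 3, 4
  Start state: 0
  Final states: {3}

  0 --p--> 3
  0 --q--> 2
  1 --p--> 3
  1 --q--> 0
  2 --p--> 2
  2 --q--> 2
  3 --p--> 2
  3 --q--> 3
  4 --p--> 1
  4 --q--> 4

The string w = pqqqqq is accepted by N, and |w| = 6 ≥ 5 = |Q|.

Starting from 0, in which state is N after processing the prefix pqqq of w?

3

Run of N on the first 4 characters of w = p q q q:
  step 0: 0  (start)
  step 1: 3  (read p: 0→3)
  step 2: 3  (read q: 3→3)
  step 3: 3  (read q: 3→3)
  step 4: 3  (read q: 3→3)

After reading 4 characters, N is in state 3.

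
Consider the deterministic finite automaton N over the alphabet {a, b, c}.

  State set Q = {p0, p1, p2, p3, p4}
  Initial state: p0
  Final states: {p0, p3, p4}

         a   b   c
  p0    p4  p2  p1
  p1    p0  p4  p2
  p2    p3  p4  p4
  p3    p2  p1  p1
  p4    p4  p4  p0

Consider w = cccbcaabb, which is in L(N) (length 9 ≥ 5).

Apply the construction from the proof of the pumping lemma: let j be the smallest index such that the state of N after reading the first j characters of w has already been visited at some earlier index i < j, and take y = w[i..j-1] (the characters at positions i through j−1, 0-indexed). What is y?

b

State sequence: p0 -c-> p1 -c-> p2 -c-> p4 -b-> p4 -c-> p0 -a-> p4 -a-> p4 -b-> p4 -b-> p4
First repeat at step 4: p4 was already visited.

So i = 3, j = 4, giving x = w[0:3] = ccc, y = w[3:4] = b, z = w[4:9] = caabb.
Check: |xy| = 4 ≤ 5 and |y| = 1 ≥ 1. Reading y takes N from p4 back to p4, so every xyⁱz is accepted.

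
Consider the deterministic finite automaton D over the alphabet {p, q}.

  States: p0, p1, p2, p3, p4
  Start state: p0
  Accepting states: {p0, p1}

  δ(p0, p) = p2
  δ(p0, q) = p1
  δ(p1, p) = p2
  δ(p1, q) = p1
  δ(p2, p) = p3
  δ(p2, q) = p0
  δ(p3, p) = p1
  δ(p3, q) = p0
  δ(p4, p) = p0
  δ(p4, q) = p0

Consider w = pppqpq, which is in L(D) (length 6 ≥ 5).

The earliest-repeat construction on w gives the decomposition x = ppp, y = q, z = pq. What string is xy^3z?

pppqqqpq

xy^3z = ppp·q·q·q·pq = pppqqqpq.
Reading y = q takes D from p1 back to p1, so after x·y·y·y the machine is still in p1, and z then leads to the accepting state p0. Hence pppqqqpq ∈ L(D).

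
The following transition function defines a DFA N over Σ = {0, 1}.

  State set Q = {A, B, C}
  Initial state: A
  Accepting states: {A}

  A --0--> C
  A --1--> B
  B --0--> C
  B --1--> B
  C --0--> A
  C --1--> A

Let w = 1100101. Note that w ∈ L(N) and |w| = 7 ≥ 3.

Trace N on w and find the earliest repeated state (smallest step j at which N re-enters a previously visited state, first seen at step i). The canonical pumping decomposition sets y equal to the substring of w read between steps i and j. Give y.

State sequence: A -1-> B -1-> B -0-> C -0-> A -1-> B -0-> C -1-> A
First repeat at step 2: B was already visited.

So i = 1, j = 2, giving x = w[0:1] = 1, y = w[1:2] = 1, z = w[2:7] = 00101.
Check: |xy| = 2 ≤ 3 and |y| = 1 ≥ 1. Reading y takes N from B back to B, so every xyⁱz is accepted.
With |Q| = 3, pigeonhole forces a state repeat no later than step 3; the substring read between the first and second visits to that state can be pumped.

1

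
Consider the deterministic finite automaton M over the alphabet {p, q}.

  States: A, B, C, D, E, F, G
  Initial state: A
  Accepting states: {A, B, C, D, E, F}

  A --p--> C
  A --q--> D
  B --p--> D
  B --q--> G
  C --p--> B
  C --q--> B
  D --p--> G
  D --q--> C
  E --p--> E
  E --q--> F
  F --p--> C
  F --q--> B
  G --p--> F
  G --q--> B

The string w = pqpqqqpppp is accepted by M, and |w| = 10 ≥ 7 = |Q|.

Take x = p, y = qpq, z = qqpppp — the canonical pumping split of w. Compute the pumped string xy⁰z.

pqqpppp

xy⁰z = xz = p·qqpppp = pqqpppp.
Reading y = qpq takes M from C back to C, so after x the machine is still in C, and z then leads to the accepting state D. Hence pqqpppp ∈ L(M).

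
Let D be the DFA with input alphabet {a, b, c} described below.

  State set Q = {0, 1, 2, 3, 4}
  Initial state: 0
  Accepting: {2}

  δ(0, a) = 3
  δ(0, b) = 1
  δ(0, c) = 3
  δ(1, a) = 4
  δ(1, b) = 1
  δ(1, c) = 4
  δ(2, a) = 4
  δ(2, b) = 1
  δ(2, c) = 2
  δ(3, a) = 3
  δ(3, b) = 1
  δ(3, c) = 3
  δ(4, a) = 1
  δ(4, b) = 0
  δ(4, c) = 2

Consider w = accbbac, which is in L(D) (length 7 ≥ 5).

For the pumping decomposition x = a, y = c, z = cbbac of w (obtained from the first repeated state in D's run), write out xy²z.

xy^2z = a·c·c·cbbac = acccbbac.
Reading y = c takes D from 3 back to 3, so after x·y·y the machine is still in 3, and z then leads to the accepting state 2. Hence acccbbac ∈ L(D).

acccbbac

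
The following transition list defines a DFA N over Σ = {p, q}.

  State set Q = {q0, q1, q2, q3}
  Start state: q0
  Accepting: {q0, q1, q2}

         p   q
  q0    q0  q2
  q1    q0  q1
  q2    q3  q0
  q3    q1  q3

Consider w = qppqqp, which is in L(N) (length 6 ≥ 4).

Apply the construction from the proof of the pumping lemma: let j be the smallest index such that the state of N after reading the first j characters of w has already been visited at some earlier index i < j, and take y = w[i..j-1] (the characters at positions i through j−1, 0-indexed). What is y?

q

State sequence: q0 -q-> q2 -p-> q3 -p-> q1 -q-> q1 -q-> q1 -p-> q0
First repeat at step 4: q1 was already visited.

So i = 3, j = 4, giving x = w[0:3] = qpp, y = w[3:4] = q, z = w[4:6] = qp.
Check: |xy| = 4 ≤ 4 and |y| = 1 ≥ 1. Reading y takes N from q1 back to q1, so every xyⁱz is accepted.
With |Q| = 4, pigeonhole forces a state repeat no later than step 4; the substring read between the first and second visits to that state can be pumped.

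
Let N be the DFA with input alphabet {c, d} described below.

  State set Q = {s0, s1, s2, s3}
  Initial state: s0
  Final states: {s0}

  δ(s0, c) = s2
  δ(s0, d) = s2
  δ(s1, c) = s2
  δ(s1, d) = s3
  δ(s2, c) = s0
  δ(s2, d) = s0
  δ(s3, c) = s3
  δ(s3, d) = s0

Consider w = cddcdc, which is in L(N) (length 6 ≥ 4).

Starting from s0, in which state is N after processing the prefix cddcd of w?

Run of N on the first 5 characters of w = c d d c d:
  step 0: s0  (start)
  step 1: s2  (read c: s0→s2)
  step 2: s0  (read d: s2→s0)
  step 3: s2  (read d: s0→s2)
  step 4: s0  (read c: s2→s0)
  step 5: s2  (read d: s0→s2)

After reading 5 characters, N is in state s2.

s2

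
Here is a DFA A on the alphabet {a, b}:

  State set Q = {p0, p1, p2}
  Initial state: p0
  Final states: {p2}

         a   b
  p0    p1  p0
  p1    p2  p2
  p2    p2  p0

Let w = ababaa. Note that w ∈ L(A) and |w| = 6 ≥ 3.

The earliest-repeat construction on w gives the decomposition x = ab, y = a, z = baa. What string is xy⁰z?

xy⁰z = xz = ab·baa = abbaa.
Reading y = a takes A from p2 back to p2, so after x the machine is still in p2, and z then leads to the accepting state p2. Hence abbaa ∈ L(A).

abbaa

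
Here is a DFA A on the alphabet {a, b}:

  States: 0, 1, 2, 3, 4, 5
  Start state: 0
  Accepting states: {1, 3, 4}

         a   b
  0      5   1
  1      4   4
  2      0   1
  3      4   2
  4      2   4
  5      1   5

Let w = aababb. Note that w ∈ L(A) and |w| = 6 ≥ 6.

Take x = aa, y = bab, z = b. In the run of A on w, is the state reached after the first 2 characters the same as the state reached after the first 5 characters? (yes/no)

yes

Run of A on the first 5 characters of w = a a b a b:
  step 0: 0  (start)
  step 1: 5  (read a: 0→5)
  step 2: 1  (read a: 5→1)
  step 3: 4  (read b: 1→4)
  step 4: 2  (read a: 4→2)
  step 5: 1  (read b: 2→1)

After x (step 2): 1. After xy (step 5): 1.
They match, so y = bab drives A around a cycle from 1 back to itself; pumping y any number of times keeps A in 1 before reading z, and xyⁱz ∈ L(A) for every i ≥ 0.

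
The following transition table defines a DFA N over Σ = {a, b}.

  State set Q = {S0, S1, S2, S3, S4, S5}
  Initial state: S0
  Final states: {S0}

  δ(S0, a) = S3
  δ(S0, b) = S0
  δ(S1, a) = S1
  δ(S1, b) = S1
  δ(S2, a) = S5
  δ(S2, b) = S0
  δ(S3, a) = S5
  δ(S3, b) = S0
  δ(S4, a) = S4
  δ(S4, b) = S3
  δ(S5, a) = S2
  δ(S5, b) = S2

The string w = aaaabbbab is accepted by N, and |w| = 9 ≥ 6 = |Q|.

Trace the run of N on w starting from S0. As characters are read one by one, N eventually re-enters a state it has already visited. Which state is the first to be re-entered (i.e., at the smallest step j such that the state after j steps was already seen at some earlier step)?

State sequence: S0 -a-> S3 -a-> S5 -a-> S2 -a-> S5 -b-> S2 -b-> S0 -b-> S0 -a-> S3 -b-> S0
First repeat at step 4: S5 was already visited.

The earliest repeat is at step j = 4: N is in S5, which it already visited at step i = 2.
Since N has 6 states, any run of length ≥ 6 visits 6+1 states, so by pigeonhole some state repeats within the first 6 steps — that repeat gives the pumpable loop.

S5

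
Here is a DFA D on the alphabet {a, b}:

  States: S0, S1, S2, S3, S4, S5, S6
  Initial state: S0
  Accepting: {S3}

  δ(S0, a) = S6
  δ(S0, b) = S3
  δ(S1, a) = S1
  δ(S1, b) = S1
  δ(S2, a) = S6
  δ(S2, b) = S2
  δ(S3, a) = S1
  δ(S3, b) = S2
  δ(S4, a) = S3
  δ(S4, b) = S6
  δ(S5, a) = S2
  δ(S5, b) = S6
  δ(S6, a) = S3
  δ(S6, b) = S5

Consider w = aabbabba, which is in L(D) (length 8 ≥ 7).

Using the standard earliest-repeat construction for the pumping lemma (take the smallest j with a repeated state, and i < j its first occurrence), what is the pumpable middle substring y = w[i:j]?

b

State sequence: S0 -a-> S6 -a-> S3 -b-> S2 -b-> S2 -a-> S6 -b-> S5 -b-> S6 -a-> S3
First repeat at step 4: S2 was already visited.

So i = 3, j = 4, giving x = w[0:3] = aab, y = w[3:4] = b, z = w[4:8] = abba.
Check: |xy| = 4 ≤ 7 and |y| = 1 ≥ 1. Reading y takes D from S2 back to S2, so every xyⁱz is accepted.
Pumping length from the standard proof: p = 7 (the number of states). The repeated state found above gives |xy| = j ≤ 7 and |y| = j − i ≥ 1.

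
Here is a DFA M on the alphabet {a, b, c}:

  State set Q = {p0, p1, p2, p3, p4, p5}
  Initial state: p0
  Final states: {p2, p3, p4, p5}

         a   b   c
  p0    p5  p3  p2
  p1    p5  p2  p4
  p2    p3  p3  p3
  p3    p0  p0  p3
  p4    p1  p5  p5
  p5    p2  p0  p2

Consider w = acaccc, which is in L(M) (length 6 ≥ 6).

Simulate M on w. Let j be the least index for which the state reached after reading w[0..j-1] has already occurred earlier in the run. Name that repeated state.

p3

Run of M on w = a c a c c c:
  step 0: p0  (start)
  step 1: p5  (read a: p0→p5)
  step 2: p2  (read c: p5→p2)
  step 3: p3  (read a: p2→p3)
  step 4: p3  (read c: p3→p3)   ← first repeat (p3 seen earlier)
  step 5: p3  (read c: p3→p3)
  step 6: p3  (read c: p3→p3)

The earliest repeat is at step j = 4: M is in p3, which it already visited at step i = 3.
With |Q| = 6, pigeonhole forces a state repeat no later than step 6; the substring read between the first and second visits to that state can be pumped.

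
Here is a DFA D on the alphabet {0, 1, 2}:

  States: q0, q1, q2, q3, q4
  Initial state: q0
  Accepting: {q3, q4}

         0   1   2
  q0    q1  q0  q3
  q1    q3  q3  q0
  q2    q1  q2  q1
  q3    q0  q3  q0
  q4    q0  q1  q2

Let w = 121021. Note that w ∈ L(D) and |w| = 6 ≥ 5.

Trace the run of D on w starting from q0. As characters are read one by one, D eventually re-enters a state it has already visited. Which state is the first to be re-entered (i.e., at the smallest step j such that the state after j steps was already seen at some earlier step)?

q0

State sequence: q0 -1-> q0 -2-> q3 -1-> q3 -0-> q0 -2-> q3 -1-> q3
First repeat at step 1: q0 was already visited.

The earliest repeat is at step j = 1: D is in q0, which it already visited at step i = 0.
With |Q| = 5, pigeonhole forces a state repeat no later than step 5; the substring read between the first and second visits to that state can be pumped.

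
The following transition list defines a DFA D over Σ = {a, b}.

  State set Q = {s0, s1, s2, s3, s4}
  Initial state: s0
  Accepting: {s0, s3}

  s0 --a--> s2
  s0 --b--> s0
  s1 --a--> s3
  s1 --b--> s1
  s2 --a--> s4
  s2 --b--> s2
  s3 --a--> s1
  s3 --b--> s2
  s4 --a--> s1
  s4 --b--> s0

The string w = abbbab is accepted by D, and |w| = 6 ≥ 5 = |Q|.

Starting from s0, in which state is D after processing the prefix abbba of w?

s4

State sequence: s0 -a-> s2 -b-> s2 -b-> s2 -b-> s2 -a-> s4

After reading 5 characters, D is in state s4.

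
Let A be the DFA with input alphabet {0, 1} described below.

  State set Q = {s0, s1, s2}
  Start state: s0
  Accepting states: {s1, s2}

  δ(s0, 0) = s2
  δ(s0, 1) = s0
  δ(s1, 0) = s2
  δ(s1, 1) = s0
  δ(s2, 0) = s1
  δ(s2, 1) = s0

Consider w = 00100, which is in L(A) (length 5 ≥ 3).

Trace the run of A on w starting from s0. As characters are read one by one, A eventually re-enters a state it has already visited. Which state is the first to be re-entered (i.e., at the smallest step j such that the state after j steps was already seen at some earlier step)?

State sequence: s0 -0-> s2 -0-> s1 -1-> s0 -0-> s2 -0-> s1
First repeat at step 3: s0 was already visited.

The earliest repeat is at step j = 3: A is in s0, which it already visited at step i = 0.
Since A has 3 states, any run of length ≥ 3 visits 3+1 states, so by pigeonhole some state repeats within the first 3 steps — that repeat gives the pumpable loop.

s0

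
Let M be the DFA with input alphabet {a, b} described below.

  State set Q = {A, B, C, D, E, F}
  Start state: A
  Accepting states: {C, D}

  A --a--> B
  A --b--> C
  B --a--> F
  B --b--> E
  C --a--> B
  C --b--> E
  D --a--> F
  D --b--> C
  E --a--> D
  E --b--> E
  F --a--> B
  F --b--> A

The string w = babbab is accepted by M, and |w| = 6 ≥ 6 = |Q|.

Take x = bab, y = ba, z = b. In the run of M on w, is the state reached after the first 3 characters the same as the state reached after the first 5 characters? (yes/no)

no

State sequence: A -b-> C -a-> B -b-> E -b-> E -a-> D

After x (step 3): E. After xy (step 5): D.
They differ (E ≠ D), so y is not a cycle from the state after x; this split is not the one the pumping-lemma construction produces, and pumping y need not keep the string in L(M).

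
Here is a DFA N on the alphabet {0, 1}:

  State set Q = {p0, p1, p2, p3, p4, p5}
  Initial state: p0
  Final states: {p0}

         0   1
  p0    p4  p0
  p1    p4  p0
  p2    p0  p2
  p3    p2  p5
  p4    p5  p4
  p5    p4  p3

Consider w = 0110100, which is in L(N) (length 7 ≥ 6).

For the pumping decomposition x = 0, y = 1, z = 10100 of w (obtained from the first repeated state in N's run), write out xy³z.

xy^3z = 0·1·1·1·10100 = 011110100.
Reading y = 1 takes N from p4 back to p4, so after x·y·y·y the machine is still in p4, and z then leads to the accepting state p0. Hence 011110100 ∈ L(N).

011110100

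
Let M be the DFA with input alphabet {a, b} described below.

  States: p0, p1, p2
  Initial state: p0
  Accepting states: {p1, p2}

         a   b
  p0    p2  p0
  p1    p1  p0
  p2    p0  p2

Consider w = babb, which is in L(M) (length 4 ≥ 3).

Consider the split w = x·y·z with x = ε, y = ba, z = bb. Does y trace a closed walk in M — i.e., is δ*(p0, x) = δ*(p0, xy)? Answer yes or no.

Run of M on the first 2 characters of w = b a:
  step 0: p0  (start)
  step 1: p0  (read b: p0→p0)
  step 2: p2  (read a: p0→p2)

After x (step 0): p0. After xy (step 2): p2.
They differ (p0 ≠ p2), so y is not a cycle from the state after x; this split is not the one the pumping-lemma construction produces, and pumping y need not keep the string in L(M).

no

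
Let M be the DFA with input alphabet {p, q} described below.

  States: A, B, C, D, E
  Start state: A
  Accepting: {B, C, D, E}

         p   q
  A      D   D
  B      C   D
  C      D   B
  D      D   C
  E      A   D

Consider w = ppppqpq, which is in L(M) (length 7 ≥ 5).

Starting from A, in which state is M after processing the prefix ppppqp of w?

Run of M on the first 6 characters of w = p p p p q p:
  step 0: A  (start)
  step 1: D  (read p: A→D)
  step 2: D  (read p: D→D)
  step 3: D  (read p: D→D)
  step 4: D  (read p: D→D)
  step 5: C  (read q: D→C)
  step 6: D  (read p: C→D)

After reading 6 characters, M is in state D.

D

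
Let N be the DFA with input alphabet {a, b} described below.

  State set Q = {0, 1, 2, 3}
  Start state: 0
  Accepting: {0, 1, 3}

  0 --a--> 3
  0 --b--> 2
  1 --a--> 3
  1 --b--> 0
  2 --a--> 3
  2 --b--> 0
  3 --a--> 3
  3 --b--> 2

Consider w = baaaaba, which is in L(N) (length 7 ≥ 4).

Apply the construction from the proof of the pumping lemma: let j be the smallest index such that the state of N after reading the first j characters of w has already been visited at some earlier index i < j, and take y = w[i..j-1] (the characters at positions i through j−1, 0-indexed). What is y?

a

State sequence: 0 -b-> 2 -a-> 3 -a-> 3 -a-> 3 -a-> 3 -b-> 2 -a-> 3
First repeat at step 3: 3 was already visited.

So i = 2, j = 3, giving x = w[0:2] = ba, y = w[2:3] = a, z = w[3:7] = aaba.
Check: |xy| = 3 ≤ 4 and |y| = 1 ≥ 1. Reading y takes N from 3 back to 3, so every xyⁱz is accepted.
Pumping length from the standard proof: p = 4 (the number of states). The repeated state found above gives |xy| = j ≤ 4 and |y| = j − i ≥ 1.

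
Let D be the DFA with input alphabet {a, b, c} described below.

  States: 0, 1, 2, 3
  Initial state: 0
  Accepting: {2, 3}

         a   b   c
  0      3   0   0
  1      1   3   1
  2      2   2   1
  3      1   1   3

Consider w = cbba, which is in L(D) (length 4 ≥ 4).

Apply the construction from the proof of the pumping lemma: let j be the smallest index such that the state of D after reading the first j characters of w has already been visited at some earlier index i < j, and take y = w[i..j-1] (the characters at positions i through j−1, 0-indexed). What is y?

Run of D on w = c b b a:
  step 0: 0  (start)
  step 1: 0  (read c: 0→0)   ← first repeat (0 seen earlier)
  step 2: 0  (read b: 0→0)
  step 3: 0  (read b: 0→0)
  step 4: 3  (read a: 0→3)

So i = 0, j = 1, giving x = w[0:0] = ε, y = w[0:1] = c, z = w[1:4] = bba.
Check: |xy| = 1 ≤ 4 and |y| = 1 ≥ 1. Reading y takes D from 0 back to 0, so every xyⁱz is accepted.

c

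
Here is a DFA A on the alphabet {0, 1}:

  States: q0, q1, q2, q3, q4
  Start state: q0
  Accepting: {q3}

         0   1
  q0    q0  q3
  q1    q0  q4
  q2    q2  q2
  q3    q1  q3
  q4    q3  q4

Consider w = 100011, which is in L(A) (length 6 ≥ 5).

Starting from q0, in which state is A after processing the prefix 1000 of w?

State sequence: q0 -1-> q3 -0-> q1 -0-> q0 -0-> q0

After reading 4 characters, A is in state q0.

q0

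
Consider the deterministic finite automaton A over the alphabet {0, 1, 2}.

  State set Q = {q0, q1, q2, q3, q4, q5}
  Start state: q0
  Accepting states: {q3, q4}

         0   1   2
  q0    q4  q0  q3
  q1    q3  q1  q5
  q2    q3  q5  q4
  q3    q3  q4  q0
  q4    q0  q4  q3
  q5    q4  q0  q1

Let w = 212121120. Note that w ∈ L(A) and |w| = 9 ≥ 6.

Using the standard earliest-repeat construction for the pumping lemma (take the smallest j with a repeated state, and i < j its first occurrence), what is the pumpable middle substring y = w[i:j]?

Run of A on w = 2 1 2 1 2 1 1 2 0:
  step 0: q0  (start)
  step 1: q3  (read 2: q0→q3)
  step 2: q4  (read 1: q3→q4)
  step 3: q3  (read 2: q4→q3)   ← first repeat (q3 seen earlier)
  step 4: q4  (read 1: q3→q4)
  step 5: q3  (read 2: q4→q3)
  step 6: q4  (read 1: q3→q4)
  step 7: q4  (read 1: q4→q4)
  step 8: q3  (read 2: q4→q3)
  step 9: q3  (read 0: q3→q3)

So i = 1, j = 3, giving x = w[0:1] = 2, y = w[1:3] = 12, z = w[3:9] = 121120.
Check: |xy| = 3 ≤ 6 and |y| = 2 ≥ 1. Reading y takes A from q3 back to q3, so every xyⁱz is accepted.

12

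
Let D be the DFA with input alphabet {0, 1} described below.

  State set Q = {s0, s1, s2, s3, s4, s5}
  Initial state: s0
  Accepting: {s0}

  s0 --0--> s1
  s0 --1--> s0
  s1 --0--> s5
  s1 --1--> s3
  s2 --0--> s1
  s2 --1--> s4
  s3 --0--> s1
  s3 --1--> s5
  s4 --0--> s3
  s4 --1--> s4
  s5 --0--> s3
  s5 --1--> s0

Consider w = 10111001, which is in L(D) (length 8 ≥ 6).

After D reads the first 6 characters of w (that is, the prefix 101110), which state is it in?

State sequence: s0 -1-> s0 -0-> s1 -1-> s3 -1-> s5 -1-> s0 -0-> s1

After reading 6 characters, D is in state s1.

s1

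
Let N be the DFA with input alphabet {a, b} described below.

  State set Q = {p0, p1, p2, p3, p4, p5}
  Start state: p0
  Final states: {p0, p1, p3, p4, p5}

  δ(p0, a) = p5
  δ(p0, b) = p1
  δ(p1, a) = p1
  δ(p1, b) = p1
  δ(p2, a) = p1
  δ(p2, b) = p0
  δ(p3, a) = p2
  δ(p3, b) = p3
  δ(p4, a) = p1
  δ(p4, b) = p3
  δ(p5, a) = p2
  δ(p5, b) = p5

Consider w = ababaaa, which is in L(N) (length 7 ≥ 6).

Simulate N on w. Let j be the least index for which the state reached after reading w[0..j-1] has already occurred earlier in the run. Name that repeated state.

Run of N on w = a b a b a a a:
  step 0: p0  (start)
  step 1: p5  (read a: p0→p5)
  step 2: p5  (read b: p5→p5)   ← first repeat (p5 seen earlier)
  step 3: p2  (read a: p5→p2)
  step 4: p0  (read b: p2→p0)
  step 5: p5  (read a: p0→p5)
  step 6: p2  (read a: p5→p2)
  step 7: p1  (read a: p2→p1)

The earliest repeat is at step j = 2: N is in p5, which it already visited at step i = 1.
Since N has 6 states, any run of length ≥ 6 visits 6+1 states, so by pigeonhole some state repeats within the first 6 steps — that repeat gives the pumpable loop.

p5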